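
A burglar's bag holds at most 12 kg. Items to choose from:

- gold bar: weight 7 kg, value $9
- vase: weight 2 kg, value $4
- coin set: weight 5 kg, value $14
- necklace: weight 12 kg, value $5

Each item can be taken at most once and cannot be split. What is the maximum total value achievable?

$23

This is a 0/1 knapsack; check combinations near the capacity.
- gold bar+coin set: weight 7+5=12, value 9+14=23
- vase+coin set: weight 2+5=7, value 4+14=18
- coin set: weight 5, value 14
Best: $23.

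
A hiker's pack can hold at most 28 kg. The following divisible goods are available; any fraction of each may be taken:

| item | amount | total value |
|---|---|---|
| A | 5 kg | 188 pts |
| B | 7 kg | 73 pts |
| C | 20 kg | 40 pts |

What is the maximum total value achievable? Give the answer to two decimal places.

293.00

Take in order of value per unit:
- A (188/5 per unit): all 5 → value 188, running total 188.00
- B (73/7 per unit): all 7 → value 73, running total 261.00
- C (40/20 per unit): 16 of 20 → value 16×40/20 = 32.0000, running total 293.00
Total 293.00.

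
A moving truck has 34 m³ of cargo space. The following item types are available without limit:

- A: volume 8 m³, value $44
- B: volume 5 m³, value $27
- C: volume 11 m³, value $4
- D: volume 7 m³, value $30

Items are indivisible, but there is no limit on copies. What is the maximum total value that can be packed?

$186

Best value-per-unit is A at 44/8; filling with it alone gives 4×44 = 176.
Optimal mix: 3×A + 2×B → volume 34, value 186.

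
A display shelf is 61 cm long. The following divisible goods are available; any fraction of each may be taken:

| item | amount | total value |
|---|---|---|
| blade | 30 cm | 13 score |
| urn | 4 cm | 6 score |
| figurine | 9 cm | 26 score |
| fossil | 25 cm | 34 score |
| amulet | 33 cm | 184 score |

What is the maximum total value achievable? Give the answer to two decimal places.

236.40

Take in order of value per unit:
- amulet (184/33 per unit): all 33 → value 184, running total 184.00
- figurine (26/9 per unit): all 9 → value 26, running total 210.00
- urn (6/4 per unit): all 4 → value 6, running total 216.00
- fossil (34/25 per unit): 15 of 25 → value 15×34/25 = 20.4000, running total 236.40
Total 236.40.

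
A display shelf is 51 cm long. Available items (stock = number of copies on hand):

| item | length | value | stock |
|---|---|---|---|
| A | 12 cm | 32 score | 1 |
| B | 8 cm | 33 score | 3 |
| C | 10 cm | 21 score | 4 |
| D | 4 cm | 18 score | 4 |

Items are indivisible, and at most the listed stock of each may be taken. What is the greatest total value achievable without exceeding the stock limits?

192 score

Best selections within length 51 and stock limits:
- 3×B + 1×C + 4×D: length 50, value 192
- 1×A + 3×B + 3×D: length 48, value 185
Best: 192 score.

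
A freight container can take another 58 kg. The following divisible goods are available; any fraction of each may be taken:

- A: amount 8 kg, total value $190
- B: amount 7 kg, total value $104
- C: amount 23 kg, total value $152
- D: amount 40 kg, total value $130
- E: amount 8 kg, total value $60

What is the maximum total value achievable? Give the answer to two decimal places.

545.00

Take in order of value per unit:
- A (190/8 per unit): all 8 → value 190, running total 190.00
- B (104/7 per unit): all 7 → value 104, running total 294.00
- E (60/8 per unit): all 8 → value 60, running total 354.00
- C (152/23 per unit): all 23 → value 152, running total 506.00
- D (130/40 per unit): 12 of 40 → value 12×130/40 = 39.0000, running total 545.00
Total 545.00.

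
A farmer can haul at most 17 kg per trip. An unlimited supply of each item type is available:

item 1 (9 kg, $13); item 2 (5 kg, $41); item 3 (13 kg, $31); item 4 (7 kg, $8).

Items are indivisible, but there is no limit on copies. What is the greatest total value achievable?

$123

Best value-per-unit is item 2 at 41/5, and filling with it alone uses weight 3×5=15. No mix of the others beats 3×41 = 123.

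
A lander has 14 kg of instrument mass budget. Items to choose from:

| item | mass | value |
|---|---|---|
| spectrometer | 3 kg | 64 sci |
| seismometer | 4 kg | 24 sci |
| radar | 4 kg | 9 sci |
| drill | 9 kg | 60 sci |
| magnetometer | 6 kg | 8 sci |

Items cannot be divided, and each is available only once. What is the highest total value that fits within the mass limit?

Check high-value combinations within 14 kg:
- spectrometer+drill: mass 3+9=12, value 64+60=124
- spectrometer+seismometer+radar: mass 3+4+4=11, value 64+24+9=97
- spectrometer+seismometer+magnetometer: mass 3+4+6=13, value 64+24+8=96
- spectrometer+seismometer: mass 3+4=7, value 64+24=88
Best: 124 sci.

124 sci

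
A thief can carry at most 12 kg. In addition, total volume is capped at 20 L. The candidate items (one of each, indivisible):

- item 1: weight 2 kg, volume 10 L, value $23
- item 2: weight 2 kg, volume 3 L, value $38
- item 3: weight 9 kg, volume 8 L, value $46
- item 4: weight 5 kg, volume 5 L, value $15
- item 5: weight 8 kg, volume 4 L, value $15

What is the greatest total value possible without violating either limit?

$84

Feasible sets respecting both limits:
- item 2+item 3: weight 11, volume 11, value 84
- item 1+item 2+item 4: weight 9, volume 18, value 76
- item 1+item 2+item 5: weight 12, volume 17, value 76
- item 1+item 3: weight 11, volume 18, value 69
Best: $84.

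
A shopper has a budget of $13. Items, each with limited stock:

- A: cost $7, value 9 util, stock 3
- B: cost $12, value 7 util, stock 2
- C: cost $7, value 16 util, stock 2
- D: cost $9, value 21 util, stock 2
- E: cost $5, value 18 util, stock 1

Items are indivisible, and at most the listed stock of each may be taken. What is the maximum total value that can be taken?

Best selections within cost 13 and stock limits:
- 1×C + 1×E: cost 12, value 34
- 1×A + 1×E: cost 12, value 27
Best: 34 util.

34 util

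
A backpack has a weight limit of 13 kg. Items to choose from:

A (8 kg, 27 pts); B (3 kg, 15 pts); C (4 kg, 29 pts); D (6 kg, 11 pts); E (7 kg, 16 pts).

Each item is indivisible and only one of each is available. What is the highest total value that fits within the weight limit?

Check high-value combinations within 13 kg:
- A+C: weight 8+4=12, value 27+29=56
- B+C+D: weight 3+4+6=13, value 15+29+11=55
- C+E: weight 4+7=11, value 29+16=45
- B+C: weight 3+4=7, value 15+29=44
- A+B: weight 8+3=11, value 27+15=42
Best: 56 pts.

56 pts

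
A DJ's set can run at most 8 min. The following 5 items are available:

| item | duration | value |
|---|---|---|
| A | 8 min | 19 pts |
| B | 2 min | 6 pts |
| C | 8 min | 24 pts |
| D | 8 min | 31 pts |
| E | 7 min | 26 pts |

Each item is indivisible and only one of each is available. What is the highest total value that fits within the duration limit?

31 pts

Check high-value combinations within 8 min:
- D: duration 8, value 31
- E: duration 7, value 26
- C: duration 8, value 24
- A: duration 8, value 19
Best: 31 pts.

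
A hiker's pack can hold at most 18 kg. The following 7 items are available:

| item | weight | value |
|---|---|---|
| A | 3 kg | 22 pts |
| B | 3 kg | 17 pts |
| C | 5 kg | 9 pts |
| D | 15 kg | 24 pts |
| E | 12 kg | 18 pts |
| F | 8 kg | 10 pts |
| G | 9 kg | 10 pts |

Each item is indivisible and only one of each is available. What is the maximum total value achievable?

57 pts

Check high-value combinations within 18 kg:
- A+B+E: weight 3+3+12=18, value 22+17+18=57
- A+B+F: weight 3+3+8=14, value 22+17+10=49
- A+B+G: weight 3+3+9=15, value 22+17+10=49
- A+B+C: weight 3+3+5=11, value 22+17+9=48
- A+D: weight 3+15=18, value 22+24=46
Best: 57 pts.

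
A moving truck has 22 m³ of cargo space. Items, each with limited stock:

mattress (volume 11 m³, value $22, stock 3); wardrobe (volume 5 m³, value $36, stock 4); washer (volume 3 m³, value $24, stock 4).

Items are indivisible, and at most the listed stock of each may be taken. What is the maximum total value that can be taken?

$168

Best selections within volume 22 and stock limits:
- 2×wardrobe + 4×washer: volume 22, value 168
- 3×wardrobe + 2×washer: volume 21, value 156
Best: $168.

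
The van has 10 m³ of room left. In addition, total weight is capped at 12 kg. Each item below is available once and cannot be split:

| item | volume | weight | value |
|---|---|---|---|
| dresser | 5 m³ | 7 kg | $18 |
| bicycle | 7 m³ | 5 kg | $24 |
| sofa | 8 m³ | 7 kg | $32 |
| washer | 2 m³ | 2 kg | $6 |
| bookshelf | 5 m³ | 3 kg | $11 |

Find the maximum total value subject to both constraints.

$38

Feasible sets respecting both limits:
- sofa+washer: volume 10, weight 9, value 38
- sofa: volume 8, weight 7, value 32
- bicycle+washer: volume 9, weight 7, value 30
- dresser+bookshelf: volume 10, weight 10, value 29
Best: $38.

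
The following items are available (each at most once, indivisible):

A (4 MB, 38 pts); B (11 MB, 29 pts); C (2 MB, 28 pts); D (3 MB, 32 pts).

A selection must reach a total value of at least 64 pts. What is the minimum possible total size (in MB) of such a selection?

Subsets with value ≥ 64, sorted by total size:
- A+C: size 6, value 66
- A+D: size 7, value 70
- A+C+D: size 9, value 98
Minimum size: 6 MB.

6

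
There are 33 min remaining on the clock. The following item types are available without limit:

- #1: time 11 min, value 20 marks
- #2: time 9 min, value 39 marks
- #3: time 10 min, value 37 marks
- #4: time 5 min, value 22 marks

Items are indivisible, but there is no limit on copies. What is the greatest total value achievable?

Best value-per-unit is #4 at 22/5; filling with it alone gives 6×22 = 132.
Optimal mix: 2×#2 + 3×#4 → time 33, value 144.

144 marks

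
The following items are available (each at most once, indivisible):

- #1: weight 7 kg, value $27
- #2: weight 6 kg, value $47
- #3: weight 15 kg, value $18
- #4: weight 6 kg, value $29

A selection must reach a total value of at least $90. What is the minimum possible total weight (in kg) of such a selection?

19

Subsets with value ≥ 90, sorted by total weight:
- #1+#2+#4: weight 19, value 103
- #2+#3+#4: weight 27, value 94
Minimum weight: 19 kg.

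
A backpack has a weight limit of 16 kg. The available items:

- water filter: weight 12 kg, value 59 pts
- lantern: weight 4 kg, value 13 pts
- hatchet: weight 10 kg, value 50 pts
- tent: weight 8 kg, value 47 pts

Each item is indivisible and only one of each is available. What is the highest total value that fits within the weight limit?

Check high-value combinations within 16 kg:
- water filter+lantern: weight 12+4=16, value 59+13=72
- lantern+hatchet: weight 4+10=14, value 13+50=63
- lantern+tent: weight 4+8=12, value 13+47=60
- water filter: weight 12, value 59
- hatchet: weight 10, value 50
Best: 72 pts.

72 pts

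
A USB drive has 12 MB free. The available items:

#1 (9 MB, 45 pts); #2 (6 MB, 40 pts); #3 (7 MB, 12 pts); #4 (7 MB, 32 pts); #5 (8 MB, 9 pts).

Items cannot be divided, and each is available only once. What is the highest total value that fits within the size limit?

Check high-value combinations within 12 MB:
- #1: size 9, value 45
- #2: size 6, value 40
- #4: size 7, value 32
Best: 45 pts.

45 pts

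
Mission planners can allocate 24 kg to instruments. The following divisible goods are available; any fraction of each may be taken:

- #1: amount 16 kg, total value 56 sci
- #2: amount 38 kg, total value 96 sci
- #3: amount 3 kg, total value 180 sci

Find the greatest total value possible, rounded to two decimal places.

248.63

Take in order of value per unit:
- #3 (180/3 per unit): all 3 → value 180, running total 180.00
- #1 (56/16 per unit): all 16 → value 56, running total 236.00
- #2 (96/38 per unit): 5 of 38 → value 5×96/38 = 12.6316, running total 248.63
Total 248.63.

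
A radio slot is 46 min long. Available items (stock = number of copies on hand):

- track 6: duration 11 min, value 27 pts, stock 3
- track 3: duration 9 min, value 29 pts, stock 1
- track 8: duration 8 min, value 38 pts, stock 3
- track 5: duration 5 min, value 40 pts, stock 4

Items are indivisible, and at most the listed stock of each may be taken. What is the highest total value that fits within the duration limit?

Best selections within duration 46 and stock limits:
- 3×track 8 + 4×track 5: duration 44, value 274
- 1×track 3 + 2×track 8 + 4×track 5: duration 45, value 265
- 2×track 8 + 4×track 5: duration 36, value 236
- 3×track 8 + 3×track 5: duration 39, value 234
Best: 274 pts.

274 pts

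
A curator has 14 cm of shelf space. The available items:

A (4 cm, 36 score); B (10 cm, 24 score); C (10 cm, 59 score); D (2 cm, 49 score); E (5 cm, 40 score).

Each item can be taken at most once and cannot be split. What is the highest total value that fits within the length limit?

Check high-value combinations within 14 cm:
- A+D+E: length 4+2+5=11, value 36+49+40=125
- C+D: length 10+2=12, value 59+49=108
- A+C: length 4+10=14, value 36+59=95
- D+E: length 2+5=7, value 49+40=89
- A+D: length 4+2=6, value 36+49=85
Best: 125 score.

125 score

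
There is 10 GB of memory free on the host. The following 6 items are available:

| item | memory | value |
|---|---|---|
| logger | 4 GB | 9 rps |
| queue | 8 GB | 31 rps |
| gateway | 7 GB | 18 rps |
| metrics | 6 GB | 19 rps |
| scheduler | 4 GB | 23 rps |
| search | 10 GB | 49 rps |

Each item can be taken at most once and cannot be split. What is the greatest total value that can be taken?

49 rps

Check high-value combinations within 10 GB:
- search: memory 10, value 49
- metrics+scheduler: memory 6+4=10, value 19+23=42
- logger+scheduler: memory 4+4=8, value 9+23=32
- queue: memory 8, value 31
- logger+metrics: memory 4+6=10, value 9+19=28
Best: 49 rps.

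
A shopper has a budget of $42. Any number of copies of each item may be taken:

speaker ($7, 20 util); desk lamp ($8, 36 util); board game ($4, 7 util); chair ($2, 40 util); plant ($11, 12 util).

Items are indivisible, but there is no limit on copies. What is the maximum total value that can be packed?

840 util

Best value-per-unit is chair at 40/2, and filling with it alone uses cost 21×2=42. No mix of the others beats 21×40 = 840.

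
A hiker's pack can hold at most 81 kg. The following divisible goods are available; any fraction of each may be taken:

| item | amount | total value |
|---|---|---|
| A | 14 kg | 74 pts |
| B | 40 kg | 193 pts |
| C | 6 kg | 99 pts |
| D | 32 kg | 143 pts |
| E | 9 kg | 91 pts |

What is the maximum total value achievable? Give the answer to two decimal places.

Take in order of value per unit:
- C (99/6 per unit): all 6 → value 99, running total 99.00
- E (91/9 per unit): all 9 → value 91, running total 190.00
- A (74/14 per unit): all 14 → value 74, running total 264.00
- B (193/40 per unit): all 40 → value 193, running total 457.00
- D (143/32 per unit): 12 of 32 → value 12×143/32 = 53.6250, running total 510.63
Total 510.63.

510.63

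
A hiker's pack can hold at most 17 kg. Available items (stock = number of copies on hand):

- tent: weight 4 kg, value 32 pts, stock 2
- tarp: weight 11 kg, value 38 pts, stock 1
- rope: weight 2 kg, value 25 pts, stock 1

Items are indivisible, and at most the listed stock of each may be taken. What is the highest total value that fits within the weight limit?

95 pts

Top feasible selections:
- 1×tent + 1×tarp + 1×rope: weight 17, value 95
- 2×tent + 1×rope: weight 10, value 89
Best: 95 pts.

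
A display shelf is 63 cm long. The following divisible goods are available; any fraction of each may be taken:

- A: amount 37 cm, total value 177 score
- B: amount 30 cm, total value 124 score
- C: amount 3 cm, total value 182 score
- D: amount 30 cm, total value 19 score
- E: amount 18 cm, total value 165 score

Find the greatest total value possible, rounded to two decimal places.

544.67

Take in order of value per unit:
- C (182/3 per unit): all 3 → value 182, running total 182.00
- E (165/18 per unit): all 18 → value 165, running total 347.00
- A (177/37 per unit): all 37 → value 177, running total 524.00
- B (124/30 per unit): 5 of 30 → value 5×124/30 = 20.6667, running total 544.67
Total 544.67.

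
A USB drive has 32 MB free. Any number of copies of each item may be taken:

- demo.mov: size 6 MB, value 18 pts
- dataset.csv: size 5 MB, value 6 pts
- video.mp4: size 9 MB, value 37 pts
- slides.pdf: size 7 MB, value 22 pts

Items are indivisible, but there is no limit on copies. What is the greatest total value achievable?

118 pts

Best value-per-unit is video.mp4 at 37/9; filling with it alone gives 3×37 = 111.
Optimal mix: 2×video.mp4 + 2×slides.pdf → size 32, value 118.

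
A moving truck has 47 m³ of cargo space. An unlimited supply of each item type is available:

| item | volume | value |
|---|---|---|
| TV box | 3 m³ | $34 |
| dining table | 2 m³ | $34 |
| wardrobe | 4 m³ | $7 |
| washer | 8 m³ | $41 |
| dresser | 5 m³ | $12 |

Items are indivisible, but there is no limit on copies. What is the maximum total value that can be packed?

$782

Best value-per-unit is dining table at 34/2; filling with it alone gives 23×34 = 782.
Optimal mix: 1×TV box + 22×dining table → volume 47, value 782.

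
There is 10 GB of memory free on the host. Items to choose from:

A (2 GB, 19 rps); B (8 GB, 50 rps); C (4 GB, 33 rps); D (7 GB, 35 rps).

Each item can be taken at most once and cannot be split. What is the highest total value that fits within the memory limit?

Check high-value combinations within 10 GB:
- A+B: memory 2+8=10, value 19+50=69
- A+D: memory 2+7=9, value 19+35=54
- A+C: memory 2+4=6, value 19+33=52
- B: memory 8, value 50
- D: memory 7, value 35
Best: 69 rps.

69 rps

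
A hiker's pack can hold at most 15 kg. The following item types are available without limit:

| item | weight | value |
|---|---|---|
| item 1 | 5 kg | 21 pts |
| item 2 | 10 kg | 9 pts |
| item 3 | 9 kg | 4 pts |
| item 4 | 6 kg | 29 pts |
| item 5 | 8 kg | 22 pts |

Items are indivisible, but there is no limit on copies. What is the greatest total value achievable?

Best value-per-unit is item 4 at 29/6; filling with it alone gives 2×29 = 58.
Optimal mix: 3×item 1 → weight 15, value 63.

63 pts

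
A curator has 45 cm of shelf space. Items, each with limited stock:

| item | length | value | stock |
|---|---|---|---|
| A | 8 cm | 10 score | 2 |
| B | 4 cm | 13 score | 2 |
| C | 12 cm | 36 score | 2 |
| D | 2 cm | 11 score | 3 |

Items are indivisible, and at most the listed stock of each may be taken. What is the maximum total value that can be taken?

131 score

Top feasible selections:
- 2×B + 2×C + 3×D: length 38, value 131
- 1×A + 2×B + 2×C + 2×D: length 44, value 130
Best: 131 score.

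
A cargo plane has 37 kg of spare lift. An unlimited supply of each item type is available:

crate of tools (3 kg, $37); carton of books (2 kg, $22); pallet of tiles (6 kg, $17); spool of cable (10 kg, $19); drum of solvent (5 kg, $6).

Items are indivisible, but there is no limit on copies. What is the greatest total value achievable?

$451

Best value-per-unit is crate of tools at 37/3; filling with it alone gives 12×37 = 444.
Optimal mix: 11×crate of tools + 2×carton of books → weight 37, value 451.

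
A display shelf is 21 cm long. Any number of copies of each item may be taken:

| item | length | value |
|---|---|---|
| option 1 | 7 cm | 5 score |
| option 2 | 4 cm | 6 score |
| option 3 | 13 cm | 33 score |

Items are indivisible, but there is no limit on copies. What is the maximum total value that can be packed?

Best value-per-unit is option 3 at 33/13; filling with it alone gives 1×33 = 33.
Optimal mix: 2×option 2 + 1×option 3 → length 21, value 45.

45 score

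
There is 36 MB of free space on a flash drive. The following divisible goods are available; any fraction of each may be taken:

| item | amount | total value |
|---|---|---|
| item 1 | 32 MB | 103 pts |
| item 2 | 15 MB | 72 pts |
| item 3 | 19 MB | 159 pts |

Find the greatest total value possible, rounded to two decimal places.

Take in order of value per unit:
- item 3 (159/19 per unit): all 19 → value 159, running total 159.00
- item 2 (72/15 per unit): all 15 → value 72, running total 231.00
- item 1 (103/32 per unit): 2 of 32 → value 2×103/32 = 6.4375, running total 237.44
Total 237.44.

237.44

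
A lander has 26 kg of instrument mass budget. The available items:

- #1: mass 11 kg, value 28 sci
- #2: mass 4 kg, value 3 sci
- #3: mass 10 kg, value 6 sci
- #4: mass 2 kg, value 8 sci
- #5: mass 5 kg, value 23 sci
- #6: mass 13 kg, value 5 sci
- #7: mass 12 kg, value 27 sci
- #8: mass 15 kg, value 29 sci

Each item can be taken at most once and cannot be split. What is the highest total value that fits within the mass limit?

Check high-value combinations within 26 kg:
- #1+#4+#7: mass 11+2+12=25, value 28+8+27=63
- #2+#4+#5+#8: mass 4+2+5+15=26, value 3+8+23+29=63
- #1+#2+#4+#5: mass 11+4+2+5=22, value 28+3+8+23=62
- #2+#4+#5+#7: mass 4+2+5+12=23, value 3+8+23+27=61
Best: 63 sci.

63 sci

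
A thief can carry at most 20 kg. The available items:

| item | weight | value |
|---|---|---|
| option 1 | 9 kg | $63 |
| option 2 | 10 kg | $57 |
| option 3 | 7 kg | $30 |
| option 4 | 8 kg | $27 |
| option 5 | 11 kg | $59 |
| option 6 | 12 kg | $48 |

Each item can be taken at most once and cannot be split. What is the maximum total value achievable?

Check high-value combinations within 20 kg:
- option 1+option 5: weight 9+11=20, value 63+59=122
- option 1+option 2: weight 9+10=19, value 63+57=120
- option 1+option 3: weight 9+7=16, value 63+30=93
Best: $122.

$122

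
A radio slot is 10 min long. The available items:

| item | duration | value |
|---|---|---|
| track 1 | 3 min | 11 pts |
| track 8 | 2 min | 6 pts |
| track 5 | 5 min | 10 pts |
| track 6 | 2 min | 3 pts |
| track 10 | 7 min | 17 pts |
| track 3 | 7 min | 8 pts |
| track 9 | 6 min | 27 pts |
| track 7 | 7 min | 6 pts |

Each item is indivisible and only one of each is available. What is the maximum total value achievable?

38 pts

Check high-value combinations within 10 min:
- track 1+track 9: duration 3+6=9, value 11+27=38
- track 8+track 6+track 9: duration 2+2+6=10, value 6+3+27=36
- track 8+track 9: duration 2+6=8, value 6+27=33
- track 6+track 9: duration 2+6=8, value 3+27=30
- track 1+track 10: duration 3+7=10, value 11+17=28
Best: 38 pts.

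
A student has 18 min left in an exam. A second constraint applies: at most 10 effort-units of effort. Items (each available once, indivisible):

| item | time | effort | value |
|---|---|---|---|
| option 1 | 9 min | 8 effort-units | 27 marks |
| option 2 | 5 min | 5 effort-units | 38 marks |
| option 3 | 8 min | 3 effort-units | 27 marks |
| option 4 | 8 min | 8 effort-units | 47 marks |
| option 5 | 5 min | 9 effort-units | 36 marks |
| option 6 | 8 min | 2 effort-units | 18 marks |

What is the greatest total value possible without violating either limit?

Feasible sets respecting both limits:
- option 2+option 3: time 13, effort 8, value 65
- option 4+option 6: time 16, effort 10, value 65
- option 2+option 6: time 13, effort 7, value 56
Best: 65 marks.

65 marks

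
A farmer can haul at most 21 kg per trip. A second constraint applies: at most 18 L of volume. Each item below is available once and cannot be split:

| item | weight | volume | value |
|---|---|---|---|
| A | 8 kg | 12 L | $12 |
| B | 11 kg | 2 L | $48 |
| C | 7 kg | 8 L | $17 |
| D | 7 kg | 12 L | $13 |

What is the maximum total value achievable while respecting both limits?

$65

Feasible sets respecting both limits:
- B+C: weight 18, volume 10, value 65
- B+D: weight 18, volume 14, value 61
- A+B: weight 19, volume 14, value 60
- B: weight 11, volume 2, value 48
Best: $65.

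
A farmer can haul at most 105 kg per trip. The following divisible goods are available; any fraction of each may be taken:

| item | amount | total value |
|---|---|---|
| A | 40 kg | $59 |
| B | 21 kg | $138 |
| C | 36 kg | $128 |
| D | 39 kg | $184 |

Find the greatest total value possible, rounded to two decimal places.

463.28

Take in order of value per unit:
- B (138/21 per unit): all 21 → value 138, running total 138.00
- D (184/39 per unit): all 39 → value 184, running total 322.00
- C (128/36 per unit): all 36 → value 128, running total 450.00
- A (59/40 per unit): 9 of 40 → value 9×59/40 = 13.2750, running total 463.28
Total 463.28.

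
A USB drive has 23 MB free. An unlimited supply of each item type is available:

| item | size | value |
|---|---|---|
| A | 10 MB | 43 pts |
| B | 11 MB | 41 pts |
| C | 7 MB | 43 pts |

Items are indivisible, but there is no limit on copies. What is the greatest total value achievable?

129 pts

Best value-per-unit is C at 43/7, and filling with it alone uses size 3×7=21. No mix of the others beats 3×43 = 129.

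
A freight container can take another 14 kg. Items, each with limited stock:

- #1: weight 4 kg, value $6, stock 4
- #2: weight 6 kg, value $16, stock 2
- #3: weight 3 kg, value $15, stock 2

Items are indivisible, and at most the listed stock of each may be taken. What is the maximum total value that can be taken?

$46

Top feasible selections:
- 1×#2 + 2×#3: weight 12, value 46
- 2×#1 + 2×#3: weight 14, value 42
- 1×#1 + 1×#2 + 1×#3: weight 13, value 37
Best: $46.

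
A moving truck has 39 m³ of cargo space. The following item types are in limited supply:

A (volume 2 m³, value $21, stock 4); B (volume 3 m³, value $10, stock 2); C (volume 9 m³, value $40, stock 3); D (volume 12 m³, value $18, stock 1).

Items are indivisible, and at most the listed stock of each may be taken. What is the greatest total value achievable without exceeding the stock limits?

Top feasible selections:
- 4×A + 1×B + 3×C: volume 38, value 214
- 4×A + 3×C: volume 35, value 204
- 3×A + 2×B + 3×C: volume 39, value 203
- 3×A + 1×B + 3×C: volume 36, value 193
Best: $214.

$214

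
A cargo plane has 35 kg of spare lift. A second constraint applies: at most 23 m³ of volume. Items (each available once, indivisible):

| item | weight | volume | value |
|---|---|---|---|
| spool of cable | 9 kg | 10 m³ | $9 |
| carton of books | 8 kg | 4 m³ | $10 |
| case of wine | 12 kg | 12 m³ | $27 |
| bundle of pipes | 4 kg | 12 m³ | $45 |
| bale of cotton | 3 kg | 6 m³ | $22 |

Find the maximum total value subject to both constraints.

$77

Feasible sets respecting both limits:
- carton of books+bundle of pipes+bale of cotton: weight 15, volume 22, value 77
- bundle of pipes+bale of cotton: weight 7, volume 18, value 67
- carton of books+case of wine+bale of cotton: weight 23, volume 22, value 59
Best: $77.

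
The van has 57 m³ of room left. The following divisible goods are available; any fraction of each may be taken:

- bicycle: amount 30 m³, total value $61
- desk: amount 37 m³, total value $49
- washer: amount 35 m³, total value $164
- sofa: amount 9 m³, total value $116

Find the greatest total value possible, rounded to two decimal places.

306.43

Take in order of value per unit:
- sofa (116/9 per unit): all 9 → value 116, running total 116.00
- washer (164/35 per unit): all 35 → value 164, running total 280.00
- bicycle (61/30 per unit): 13 of 30 → value 13×61/30 = 26.4333, running total 306.43
Total 306.43.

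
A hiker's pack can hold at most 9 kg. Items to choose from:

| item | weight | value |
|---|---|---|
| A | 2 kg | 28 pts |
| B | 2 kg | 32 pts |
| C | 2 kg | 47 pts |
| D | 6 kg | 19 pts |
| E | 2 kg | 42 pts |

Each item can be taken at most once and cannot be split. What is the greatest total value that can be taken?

This is a 0/1 knapsack; check combinations near the capacity.
- A+B+C+E: weight 2+2+2+2=8, value 28+32+47+42=149
- B+C+E: weight 2+2+2=6, value 32+47+42=121
- A+C+E: weight 2+2+2=6, value 28+47+42=117
- A+B+C: weight 2+2+2=6, value 28+32+47=107
Best: 149 pts.

149 pts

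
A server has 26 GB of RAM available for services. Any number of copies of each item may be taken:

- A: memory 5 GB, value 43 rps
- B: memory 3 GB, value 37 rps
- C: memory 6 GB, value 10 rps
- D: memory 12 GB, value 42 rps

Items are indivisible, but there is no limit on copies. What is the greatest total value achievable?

Best value-per-unit is B at 37/3; filling with it alone gives 8×37 = 296.
Optimal mix: 1×A + 7×B → memory 26, value 302.

302 rps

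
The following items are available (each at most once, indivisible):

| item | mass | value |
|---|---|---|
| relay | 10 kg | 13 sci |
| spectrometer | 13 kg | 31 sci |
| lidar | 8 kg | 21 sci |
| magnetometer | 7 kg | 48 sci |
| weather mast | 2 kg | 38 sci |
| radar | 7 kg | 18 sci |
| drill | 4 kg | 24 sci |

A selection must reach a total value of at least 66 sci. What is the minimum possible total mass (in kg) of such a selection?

Subsets with value ≥ 66, sorted by total mass:
- magnetometer+weather mast: mass 9, value 86
- magnetometer+drill: mass 11, value 72
- magnetometer+weather mast+drill: mass 13, value 110
- weather mast+radar+drill: mass 13, value 80
Minimum mass: 9 kg.

9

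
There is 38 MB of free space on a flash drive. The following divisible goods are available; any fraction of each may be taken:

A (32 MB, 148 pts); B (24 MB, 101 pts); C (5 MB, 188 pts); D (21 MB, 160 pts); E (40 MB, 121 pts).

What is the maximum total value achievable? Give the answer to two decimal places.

Take in order of value per unit:
- C (188/5 per unit): all 5 → value 188, running total 188.00
- D (160/21 per unit): all 21 → value 160, running total 348.00
- A (148/32 per unit): 12 of 32 → value 12×148/32 = 55.5000, running total 403.50
Total 403.50.

403.50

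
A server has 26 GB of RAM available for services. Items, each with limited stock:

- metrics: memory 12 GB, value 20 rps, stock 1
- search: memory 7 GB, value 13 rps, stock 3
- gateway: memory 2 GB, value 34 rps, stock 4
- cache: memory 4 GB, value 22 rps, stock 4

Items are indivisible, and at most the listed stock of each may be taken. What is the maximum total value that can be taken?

Top feasible selections:
- 4×gateway + 4×cache: memory 24, value 224
- 4×gateway + 3×cache: memory 20, value 202
- 1×search + 4×gateway + 2×cache: memory 23, value 193
- 3×gateway + 4×cache: memory 22, value 190
Best: 224 rps.

224 rps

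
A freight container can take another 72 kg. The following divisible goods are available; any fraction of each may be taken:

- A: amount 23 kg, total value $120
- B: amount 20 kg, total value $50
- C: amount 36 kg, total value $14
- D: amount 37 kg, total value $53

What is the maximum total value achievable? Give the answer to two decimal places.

211.54

Take in order of value per unit:
- A (120/23 per unit): all 23 → value 120, running total 120.00
- B (50/20 per unit): all 20 → value 50, running total 170.00
- D (53/37 per unit): 29 of 37 → value 29×53/37 = 41.5405, running total 211.54
Total 211.54.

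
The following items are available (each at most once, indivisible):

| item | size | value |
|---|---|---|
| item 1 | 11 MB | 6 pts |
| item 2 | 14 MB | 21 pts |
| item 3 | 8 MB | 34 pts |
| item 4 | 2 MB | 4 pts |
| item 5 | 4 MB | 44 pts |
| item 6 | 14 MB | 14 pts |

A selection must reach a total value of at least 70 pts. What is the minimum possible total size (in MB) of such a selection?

Subsets with value ≥ 70, sorted by total size:
- item 3+item 5: size 12, value 78
- item 3+item 4+item 5: size 14, value 82
Minimum size: 12 MB.

12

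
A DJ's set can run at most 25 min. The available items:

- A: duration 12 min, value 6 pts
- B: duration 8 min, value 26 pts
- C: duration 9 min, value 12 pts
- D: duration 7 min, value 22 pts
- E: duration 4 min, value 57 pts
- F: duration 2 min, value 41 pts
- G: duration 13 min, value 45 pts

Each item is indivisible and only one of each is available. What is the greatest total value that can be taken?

Check high-value combinations within 25 min:
- B+D+E+F: duration 8+7+4+2=21, value 26+22+57+41=146
- E+F+G: duration 4+2+13=19, value 57+41+45=143
- B+C+E+F: duration 8+9+4+2=23, value 26+12+57+41=136
Best: 146 pts.

146 pts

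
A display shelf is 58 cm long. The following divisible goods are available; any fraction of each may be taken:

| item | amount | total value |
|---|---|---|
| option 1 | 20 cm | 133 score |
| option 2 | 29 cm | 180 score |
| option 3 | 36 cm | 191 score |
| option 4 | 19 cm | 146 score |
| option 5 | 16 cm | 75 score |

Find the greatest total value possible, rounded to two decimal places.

396.93

Take in order of value per unit:
- option 4 (146/19 per unit): all 19 → value 146, running total 146.00
- option 1 (133/20 per unit): all 20 → value 133, running total 279.00
- option 2 (180/29 per unit): 19 of 29 → value 19×180/29 = 117.9310, running total 396.93
Total 396.93.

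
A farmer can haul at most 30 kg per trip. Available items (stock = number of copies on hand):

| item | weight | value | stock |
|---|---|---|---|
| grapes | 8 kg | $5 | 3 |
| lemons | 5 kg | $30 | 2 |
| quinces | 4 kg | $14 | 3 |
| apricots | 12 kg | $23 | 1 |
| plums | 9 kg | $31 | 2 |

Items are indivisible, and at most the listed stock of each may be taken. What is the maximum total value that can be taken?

$122

Top feasible selections:
- 2×lemons + 2×plums: weight 28, value 122
- 2×lemons + 2×quinces + 1×plums: weight 27, value 119
- 2×lemons + 2×quinces + 1×apricots: weight 30, value 111
Best: $122.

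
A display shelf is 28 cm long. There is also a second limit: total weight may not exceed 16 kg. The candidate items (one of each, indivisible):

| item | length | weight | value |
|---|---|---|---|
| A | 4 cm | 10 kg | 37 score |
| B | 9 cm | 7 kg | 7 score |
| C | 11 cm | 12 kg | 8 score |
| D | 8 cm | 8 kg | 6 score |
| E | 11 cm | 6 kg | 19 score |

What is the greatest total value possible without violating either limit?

Feasible sets respecting both limits:
- A+E: length 15, weight 16, value 56
- A: length 4, weight 10, value 37
- B+E: length 20, weight 13, value 26
- D+E: length 19, weight 14, value 25
Best: 56 score.

56 score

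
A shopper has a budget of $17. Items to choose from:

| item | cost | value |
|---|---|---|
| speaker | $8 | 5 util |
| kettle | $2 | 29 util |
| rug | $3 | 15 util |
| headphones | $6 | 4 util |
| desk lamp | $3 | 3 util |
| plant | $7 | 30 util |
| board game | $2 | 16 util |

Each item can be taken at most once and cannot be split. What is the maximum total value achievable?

93 util

This is a 0/1 knapsack; check combinations near the capacity.
- kettle+rug+desk lamp+plant+board game: cost 2+3+3+7+2=17, value 29+15+3+30+16=93
- kettle+rug+plant+board game: cost 2+3+7+2=14, value 29+15+30+16=90
- kettle+headphones+plant+board game: cost 2+6+7+2=17, value 29+4+30+16=79
Best: 93 util.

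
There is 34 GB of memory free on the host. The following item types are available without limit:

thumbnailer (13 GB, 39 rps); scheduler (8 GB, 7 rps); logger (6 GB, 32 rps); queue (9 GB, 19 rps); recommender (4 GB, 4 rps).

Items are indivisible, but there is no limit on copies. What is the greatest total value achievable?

164 rps

Best value-per-unit is logger at 32/6; filling with it alone gives 5×32 = 160.
Optimal mix: 5×logger + 1×recommender → memory 34, value 164.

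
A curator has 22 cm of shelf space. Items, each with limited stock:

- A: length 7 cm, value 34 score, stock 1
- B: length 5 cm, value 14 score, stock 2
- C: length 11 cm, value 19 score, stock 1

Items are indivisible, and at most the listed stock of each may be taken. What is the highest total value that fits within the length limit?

Best selections within length 22 and stock limits:
- 1×A + 2×B: length 17, value 62
- 1×A + 1×C: length 18, value 53
- 1×A + 1×B: length 12, value 48
- 2×B + 1×C: length 21, value 47
Best: 62 score.

62 score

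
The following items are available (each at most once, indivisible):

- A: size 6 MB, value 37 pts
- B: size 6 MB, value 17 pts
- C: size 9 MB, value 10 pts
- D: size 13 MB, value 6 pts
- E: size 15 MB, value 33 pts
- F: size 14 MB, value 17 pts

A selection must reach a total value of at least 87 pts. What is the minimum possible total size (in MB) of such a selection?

27

Subsets with value ≥ 87, sorted by total size:
- A+B+E: size 27, value 87
- A+E+F: size 35, value 87
Minimum size: 27 MB.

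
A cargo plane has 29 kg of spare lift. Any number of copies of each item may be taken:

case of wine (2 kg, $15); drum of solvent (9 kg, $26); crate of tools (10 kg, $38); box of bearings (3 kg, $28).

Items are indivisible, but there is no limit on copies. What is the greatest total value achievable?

Best value-per-unit is box of bearings at 28/3; filling with it alone gives 9×28 = 252.
Optimal mix: 1×case of wine + 9×box of bearings → weight 29, value 267.

$267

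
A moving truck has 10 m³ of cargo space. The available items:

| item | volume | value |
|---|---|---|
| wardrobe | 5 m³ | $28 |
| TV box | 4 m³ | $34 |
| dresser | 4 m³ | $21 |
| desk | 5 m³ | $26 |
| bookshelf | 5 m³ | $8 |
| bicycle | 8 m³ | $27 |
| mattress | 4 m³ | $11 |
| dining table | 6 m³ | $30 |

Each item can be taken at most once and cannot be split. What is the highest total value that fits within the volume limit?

Check high-value combinations within 10 m³:
- TV box+dining table: volume 4+6=10, value 34+30=64
- wardrobe+TV box: volume 5+4=9, value 28+34=62
- TV box+desk: volume 4+5=9, value 34+26=60
- TV box+dresser: volume 4+4=8, value 34+21=55
Best: $64.

$64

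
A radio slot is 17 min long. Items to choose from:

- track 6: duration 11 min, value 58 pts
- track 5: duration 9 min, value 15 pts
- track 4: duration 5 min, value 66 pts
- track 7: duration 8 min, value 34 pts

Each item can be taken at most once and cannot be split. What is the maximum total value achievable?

Check high-value combinations within 17 min:
- track 6+track 4: duration 11+5=16, value 58+66=124
- track 4+track 7: duration 5+8=13, value 66+34=100
- track 5+track 4: duration 9+5=14, value 15+66=81
- track 4: duration 5, value 66
- track 6: duration 11, value 58
Best: 124 pts.

124 pts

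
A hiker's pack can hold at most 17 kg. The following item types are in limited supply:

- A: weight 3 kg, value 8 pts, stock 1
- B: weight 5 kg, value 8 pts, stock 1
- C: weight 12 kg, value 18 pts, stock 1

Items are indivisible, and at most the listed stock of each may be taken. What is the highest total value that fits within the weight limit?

Best selections within weight 17 and stock limits:
- 1×A + 1×C: weight 15, value 26
- 1×B + 1×C: weight 17, value 26
Best: 26 pts.

26 pts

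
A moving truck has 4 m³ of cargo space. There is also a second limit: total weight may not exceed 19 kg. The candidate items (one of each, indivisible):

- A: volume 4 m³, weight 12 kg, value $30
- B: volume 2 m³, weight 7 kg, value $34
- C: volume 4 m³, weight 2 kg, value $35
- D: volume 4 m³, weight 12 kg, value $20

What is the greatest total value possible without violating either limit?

Feasible sets respecting both limits:
- C: volume 4, weight 2, value 35
- B: volume 2, weight 7, value 34
- A: volume 4, weight 12, value 30
- D: volume 4, weight 12, value 20
Best: $35.

$35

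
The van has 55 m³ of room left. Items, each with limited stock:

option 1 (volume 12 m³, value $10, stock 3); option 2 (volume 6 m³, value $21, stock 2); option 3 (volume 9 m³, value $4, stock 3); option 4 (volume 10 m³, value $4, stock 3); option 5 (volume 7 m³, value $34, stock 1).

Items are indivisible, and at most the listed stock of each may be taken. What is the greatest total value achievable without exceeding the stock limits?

Top feasible selections:
- 3×option 1 + 2×option 2 + 1×option 5: volume 55, value 106
- 2×option 1 + 2×option 2 + 1×option 3 + 1×option 5: volume 52, value 100
- 2×option 1 + 2×option 2 + 1×option 4 + 1×option 5: volume 53, value 100
- 2×option 1 + 2×option 2 + 1×option 5: volume 43, value 96
Best: $106.

$106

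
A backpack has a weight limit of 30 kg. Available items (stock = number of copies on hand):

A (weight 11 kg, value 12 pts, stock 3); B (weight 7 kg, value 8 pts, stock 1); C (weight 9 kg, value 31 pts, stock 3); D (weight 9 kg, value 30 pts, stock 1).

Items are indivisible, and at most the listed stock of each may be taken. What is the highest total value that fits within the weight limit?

Top feasible selections:
- 3×C: weight 27, value 93
- 2×C + 1×D: weight 27, value 92
Best: 93 pts.

93 pts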